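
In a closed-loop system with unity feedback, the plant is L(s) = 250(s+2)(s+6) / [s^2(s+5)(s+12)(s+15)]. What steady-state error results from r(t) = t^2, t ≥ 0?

0.6

L(s) has two factors of s in the denominator, so the system is type 2.
K_a = lim_{s→0} s^2·L(s) = 250·2·6 / (5·12·15) = 10/3.
r(t) = t^2 gives R(s) = 2/s^3.
e_ss = 2/K_a = 2/(10/3) = 0.6.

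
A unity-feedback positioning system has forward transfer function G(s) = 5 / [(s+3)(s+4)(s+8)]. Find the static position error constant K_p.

The open loop has no poles at the origin → type 0 system.
K_p = lim_{s→0} G(s) = 5 / (3·4·8) = 5/96.

5/96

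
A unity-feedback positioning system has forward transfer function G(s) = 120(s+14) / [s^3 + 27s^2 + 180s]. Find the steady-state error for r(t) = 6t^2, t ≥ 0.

Lowest-order denominator term is 180s, so the open loop has 1 pole at the origin → type 1 system.
For a type-1 system K_a = 0, so e_ss to a parabolic input is unbounded.

infinity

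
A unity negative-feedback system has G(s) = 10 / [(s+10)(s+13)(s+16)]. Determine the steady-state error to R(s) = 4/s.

System type = 0 (no poles at s=0).
K_p = lim_{s→0} G(s) = 10 / (10·13·16) = 1/208.
e_ss = 4/(1 + K_p) = 4/(209/208) = 832/209.

832/209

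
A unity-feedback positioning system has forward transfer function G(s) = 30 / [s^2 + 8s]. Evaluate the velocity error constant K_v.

3.75

The denominator has no term below 8s — 1 pole at s=0, type 1.
K_v = lim_{s→0} s·G(s) = 30 / 8 = 3.75.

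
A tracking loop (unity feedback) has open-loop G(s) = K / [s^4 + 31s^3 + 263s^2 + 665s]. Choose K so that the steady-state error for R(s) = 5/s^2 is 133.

The denominator has no term below 665s — 1 pole at s=0, type 1.
K_v = lim_{s→0} s·G(s) = K / 665 = (1/665)·K.
e_ss = 5/K_v = 133 ⇒ K_v = 5/133 ⇒ K = (5/133)/(1/665) = 25.

25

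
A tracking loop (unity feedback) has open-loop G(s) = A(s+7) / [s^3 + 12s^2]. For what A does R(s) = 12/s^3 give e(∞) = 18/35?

40

Factoring s^2 from the denominator leaves a polynomial with constant term 12, so the system is type 2.
K_a = lim_{s→0} s^2·G(s) = A·7 / 12 = (7/12)·A.
e_ss = 12/K_a = 18/35 ⇒ K_a = 70/3 ⇒ A = (70/3)/(7/12) = 40.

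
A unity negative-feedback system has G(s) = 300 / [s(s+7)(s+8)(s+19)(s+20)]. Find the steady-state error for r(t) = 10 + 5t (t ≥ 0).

The open loop has one pole at the origin → type 1 system. Taking each input component in turn:
  • 10: tracked with zero error.
  • 5t: e_ss = 5/K_v with K_v=15/1064 → 1064/3.
Total e_ss = 1064/3.

1064/3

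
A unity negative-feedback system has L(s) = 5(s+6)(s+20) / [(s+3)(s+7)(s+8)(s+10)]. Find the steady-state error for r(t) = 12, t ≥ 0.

L(s) has no factors of s in the denominator, so the system is type 0.
K_p = lim_{s→0} L(s) = 5·6·20 / (3·7·8·10) = 5/14.
e_ss = 12/(1 + K_p) = 12/(19/14) = 168/19.

168/19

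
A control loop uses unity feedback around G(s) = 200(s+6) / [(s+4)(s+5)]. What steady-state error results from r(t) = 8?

8/61

The open loop has no poles at the origin → type 0 system.
K_p = lim_{s→0} G(s) = 200·6 / (4·5) = 60.
e_ss = 8/(1 + K_p) = 8/61.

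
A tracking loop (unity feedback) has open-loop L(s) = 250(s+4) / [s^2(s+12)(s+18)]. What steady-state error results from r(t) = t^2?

0.432

Two free integrators in L(s): this is a type 2 system.
K_a = lim_{s→0} s^2·L(s) = 250·4 / (12·18) = 125/27.
r(t) = t^2 gives R(s) = 2/s^3.
e_ss = 2/K_a = 2/(125/27) = 0.432.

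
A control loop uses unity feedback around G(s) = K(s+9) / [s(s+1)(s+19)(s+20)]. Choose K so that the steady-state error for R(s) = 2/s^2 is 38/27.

The open loop has one pole at the origin → type 1 system.
K_v = lim_{s→0} s·G(s) = K·9 / (1·19·20) = (9/380)·K.
e_ss = 2/K_v = 38/27 ⇒ K_v = 27/19 ⇒ K = (27/19)/(9/380) = 60.

60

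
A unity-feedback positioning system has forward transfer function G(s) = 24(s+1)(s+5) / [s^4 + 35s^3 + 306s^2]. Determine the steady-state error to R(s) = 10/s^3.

25.5

The denominator has no term below 306s^2 — 2 poles at s=0, type 2.
K_a = lim_{s→0} s^2·G(s) = 24·1·5 / 306 = 20/51.
r(t) = 5t^2 gives R(s) = 10/s^3.
e_ss = 10/K_a = 10/(20/51) = 25.5.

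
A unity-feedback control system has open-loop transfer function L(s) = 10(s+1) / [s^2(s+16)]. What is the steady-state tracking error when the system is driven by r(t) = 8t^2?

System type = 2 (two poles at s=0).
K_a = lim_{s→0} s^2·L(s) = 10·1 / (16) = 0.625.
r(t) = 8t^2 gives R(s) = 16/s^3.
e_ss = 16/K_a = 16/0.625 = 25.6.

25.6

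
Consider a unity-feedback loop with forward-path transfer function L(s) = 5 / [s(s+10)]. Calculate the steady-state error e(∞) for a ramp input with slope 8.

System type = 1 (one pole at s=0).
K_v = lim_{s→0} s·L(s) = 5 / (10) = 0.5.
e_ss = 8/K_v = 8/0.5 = 16.

16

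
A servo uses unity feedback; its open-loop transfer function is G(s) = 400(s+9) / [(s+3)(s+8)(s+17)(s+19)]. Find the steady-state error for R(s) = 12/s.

No free integrators in G(s): this is a type 0 system.
K_p = lim_{s→0} G(s) = 400·9 / (3·8·17·19) = 150/323.
e_ss = 12/(1 + K_p) = 12/(473/323) = 3876/473.

3876/473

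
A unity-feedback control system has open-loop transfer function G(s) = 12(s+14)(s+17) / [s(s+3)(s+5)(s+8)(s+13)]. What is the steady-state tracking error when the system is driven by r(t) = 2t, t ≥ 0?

One free integrator in G(s): this is a type 1 system.
K_v = lim_{s→0} s·G(s) = 12·14·17 / (3·5·8·13) = 119/65.
e_ss = 2/K_v = 2/(119/65) = 130/119.

130/119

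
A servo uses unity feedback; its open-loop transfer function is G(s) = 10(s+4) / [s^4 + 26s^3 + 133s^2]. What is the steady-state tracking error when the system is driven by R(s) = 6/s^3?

19.95

Lowest-order denominator term is 133s^2, so the open loop has 2 poles at the origin → type 2 system.
K_a = lim_{s→0} s^2·G(s) = 10·4 / 133 = 40/133.
r(t) = 3t^2 gives R(s) = 6/s^3.
e_ss = 6/K_a = 6/(40/133) = 19.95.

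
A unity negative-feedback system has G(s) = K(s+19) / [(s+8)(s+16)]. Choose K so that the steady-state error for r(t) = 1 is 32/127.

No free integrators in G(s): this is a type 0 system.
K_p = lim_{s→0} G(s) = K·19 / (8·16) = (19/128)·K.
e_ss = 1/(1 + K_p) = 32/127 ⇒ 1 + (19/128)·K = 127/32 ⇒ K = 20.

20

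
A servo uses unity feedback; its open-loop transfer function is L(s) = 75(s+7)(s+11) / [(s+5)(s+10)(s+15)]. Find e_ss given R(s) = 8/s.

System type = 0 (no poles at s=0).
K_p = lim_{s→0} L(s) = 75·7·11 / (5·10·15) = 7.7.
e_ss = 8/(1 + K_p) = 8/8.7 = 80/87.

80/87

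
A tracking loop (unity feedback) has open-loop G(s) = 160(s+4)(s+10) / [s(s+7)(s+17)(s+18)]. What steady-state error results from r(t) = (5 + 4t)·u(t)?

The open loop has one pole at the origin → type 1 system. By superposition:
  • 5: tracked with zero error.
  • 4t: e_ss = 4/K_v with K_v=3200/1071 → 1071/800.
Total e_ss = 1071/800.

1071/800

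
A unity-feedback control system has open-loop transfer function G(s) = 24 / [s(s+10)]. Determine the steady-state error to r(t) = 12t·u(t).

5

One free integrator in G(s): this is a type 1 system.
K_v = lim_{s→0} s·G(s) = 24 / (10) = 2.4.
e_ss = 12/K_v = 12/2.4 = 5.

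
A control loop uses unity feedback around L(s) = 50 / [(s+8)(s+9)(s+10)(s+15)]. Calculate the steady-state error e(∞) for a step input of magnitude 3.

L(s) has no factors of s in the denominator, so the system is type 0.
K_p = lim_{s→0} L(s) = 50 / (8·9·10·15) = 1/216.
e_ss = 3/(1 + K_p) = 3/(217/216) = 648/217.

648/217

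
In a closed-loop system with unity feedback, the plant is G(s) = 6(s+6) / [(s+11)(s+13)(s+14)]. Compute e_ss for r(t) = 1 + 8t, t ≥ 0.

No free integrators in G(s): this is a type 0 system. Taking each input component in turn:
  • 1: e_ss = 1/(1+K_p) with K_p=18/1001 → 1001/1019.
  • 8t: a type-0 system cannot track it, e_ss → ∞.
The unbounded component dominates.

infinity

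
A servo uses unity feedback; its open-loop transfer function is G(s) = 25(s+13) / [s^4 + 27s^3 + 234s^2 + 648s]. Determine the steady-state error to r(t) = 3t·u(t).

1944/325

Factoring s from the denominator leaves a polynomial with constant term 648, so the system is type 1.
K_v = lim_{s→0} s·G(s) = 25·13 / 648 = 325/648.
e_ss = 3/K_v = 3/(325/648) = 1944/325.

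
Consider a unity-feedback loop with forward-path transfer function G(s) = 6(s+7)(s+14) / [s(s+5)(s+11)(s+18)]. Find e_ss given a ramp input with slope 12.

990/49

G(s) has one factor of s in the denominator, so the system is type 1.
K_v = lim_{s→0} s·G(s) = 6·7·14 / (5·11·18) = 98/165.
e_ss = 12/K_v = 12/(98/165) = 990/49.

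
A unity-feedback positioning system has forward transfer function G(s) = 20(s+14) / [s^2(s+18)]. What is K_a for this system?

140/9

System type = 2 (two poles at s=0).
K_a = lim_{s→0} s^2·G(s) = 20·14 / (18) = 140/9.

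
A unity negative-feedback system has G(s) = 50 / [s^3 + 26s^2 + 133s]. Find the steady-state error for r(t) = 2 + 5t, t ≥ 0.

Lowest-order denominator term is 133s, so the open loop has 1 pole at the origin → type 1 system. By superposition:
  • 2: tracked with zero error.
  • 5t: e_ss = 5/K_v with K_v=50/133 → 13.3.
Total e_ss = 13.3.

13.3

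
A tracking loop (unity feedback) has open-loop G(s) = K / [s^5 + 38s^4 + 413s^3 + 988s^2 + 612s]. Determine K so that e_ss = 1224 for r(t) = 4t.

2

Lowest-order denominator term is 612s, so the open loop has 1 pole at the origin → type 1 system.
K_v = lim_{s→0} s·G(s) = K / 612 = (1/612)·K.
e_ss = 4/K_v = 1224 ⇒ K_v = 1/306 ⇒ K = (1/306)/(1/612) = 2.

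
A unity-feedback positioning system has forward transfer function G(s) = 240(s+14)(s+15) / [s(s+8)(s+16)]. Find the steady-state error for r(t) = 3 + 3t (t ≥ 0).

4/525

One free integrator in G(s): this is a type 1 system. By superposition:
  • 3: tracked with zero error.
  • 3t: e_ss = 3/K_v with K_v=393.75 → 4/525.
Total e_ss = 4/525.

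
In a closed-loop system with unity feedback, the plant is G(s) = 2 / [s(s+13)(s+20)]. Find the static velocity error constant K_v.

1/130

The open loop has one pole at the origin → type 1 system.
K_v = lim_{s→0} s·G(s) = 2 / (13·20) = 1/130.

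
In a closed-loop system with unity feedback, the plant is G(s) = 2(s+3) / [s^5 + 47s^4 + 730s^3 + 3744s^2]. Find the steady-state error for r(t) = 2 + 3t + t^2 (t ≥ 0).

1248

Factoring s^2 from the denominator leaves a polynomial with constant term 3744, so the system is type 2. Taking each input component in turn:
  • 2: tracked with zero error.
  • 3t: tracked with zero error.
  • t^2: e_ss = 2/K_a with K_a=1/624 → 1248.
Total e_ss = 1248.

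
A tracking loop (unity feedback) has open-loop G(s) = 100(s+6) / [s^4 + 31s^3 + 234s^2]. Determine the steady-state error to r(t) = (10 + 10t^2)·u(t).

7.8

Factoring s^2 from the denominator leaves a polynomial with constant term 234, so the system is type 2. By superposition:
  • 10: tracked with zero error.
  • 10t^2: e_ss = 20/K_a with K_a=100/39 → 7.8.
Total e_ss = 7.8.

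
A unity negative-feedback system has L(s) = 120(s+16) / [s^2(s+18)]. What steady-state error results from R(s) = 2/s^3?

System type = 2 (two poles at s=0).
K_a = lim_{s→0} s^2·L(s) = 120·16 / (18) = 320/3.
r(t) = t^2 gives R(s) = 2/s^3.
e_ss = 2/K_a = 2/(320/3) = 3/160.

3/160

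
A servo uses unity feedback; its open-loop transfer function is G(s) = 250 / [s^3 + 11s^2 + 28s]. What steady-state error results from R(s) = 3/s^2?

0.336

The denominator has no term below 28s — 1 pole at s=0, type 1.
K_v = lim_{s→0} s·G(s) = 250 / 28 = 125/14.
e_ss = 3/K_v = 3/(125/14) = 0.336.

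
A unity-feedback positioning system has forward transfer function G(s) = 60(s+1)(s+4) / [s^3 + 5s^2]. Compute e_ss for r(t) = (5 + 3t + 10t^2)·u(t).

Lowest-order denominator term is 5s^2, so the open loop has 2 poles at the origin → type 2 system. Taking each input component in turn:
  • 5: tracked with zero error.
  • 3t: tracked with zero error.
  • 10t^2: e_ss = 20/K_a with K_a=48 → 5/12.
Total e_ss = 5/12.

5/12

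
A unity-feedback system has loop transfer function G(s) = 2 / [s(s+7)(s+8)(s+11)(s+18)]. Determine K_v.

1/5544

The open loop has one pole at the origin → type 1 system.
K_v = lim_{s→0} s·G(s) = 2 / (7·8·11·18) = 1/5544.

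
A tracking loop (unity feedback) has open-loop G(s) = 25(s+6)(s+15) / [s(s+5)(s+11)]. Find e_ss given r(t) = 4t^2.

infinity

One free integrator in G(s): this is a type 1 system.
For a type-1 system K_a = 0, so e_ss to a parabolic input is unbounded.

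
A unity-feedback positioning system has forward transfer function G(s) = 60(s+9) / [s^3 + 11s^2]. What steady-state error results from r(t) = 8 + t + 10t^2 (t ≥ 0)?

11/27

Lowest-order denominator term is 11s^2, so the open loop has 2 poles at the origin → type 2 system. By superposition:
  • 8: tracked with zero error.
  • t: tracked with zero error.
  • 10t^2: e_ss = 20/K_a with K_a=540/11 → 11/27.
Total e_ss = 11/27.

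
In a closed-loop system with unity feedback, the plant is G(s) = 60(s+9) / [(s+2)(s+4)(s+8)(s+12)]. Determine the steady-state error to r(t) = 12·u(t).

768/109

The open loop has no poles at the origin → type 0 system.
K_p = lim_{s→0} G(s) = 60·9 / (2·4·8·12) = 45/64.
e_ss = 12/(1 + K_p) = 12/(109/64) = 768/109.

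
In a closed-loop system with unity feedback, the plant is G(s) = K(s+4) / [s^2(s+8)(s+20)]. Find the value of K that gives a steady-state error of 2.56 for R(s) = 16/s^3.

System type = 2 (two poles at s=0).
K_a = lim_{s→0} s^2·G(s) = K·4 / (8·20) = 0.025·K.
e_ss = 16/K_a = 2.56 ⇒ K_a = 6.25 ⇒ K = 6.25/0.025 = 250.

250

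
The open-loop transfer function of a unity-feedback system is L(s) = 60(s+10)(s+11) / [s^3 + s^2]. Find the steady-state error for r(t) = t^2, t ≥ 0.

Lowest-order denominator term is s^2, so the open loop has 2 poles at the origin → type 2 system.
K_a = lim_{s→0} s^2·L(s) = 60·10·11 / 1 = 6600.
r(t) = t^2 gives R(s) = 2/s^3.
e_ss = 2/K_a = 2/6600 = 1/3300.

1/3300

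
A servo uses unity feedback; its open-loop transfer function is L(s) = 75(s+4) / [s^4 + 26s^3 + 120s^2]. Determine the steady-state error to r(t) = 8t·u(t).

0

The denominator has no term below 120s^2 — 2 poles at s=0, type 2.
K_v = ∞ for a type-2 system; e_ss to a ramp is zero.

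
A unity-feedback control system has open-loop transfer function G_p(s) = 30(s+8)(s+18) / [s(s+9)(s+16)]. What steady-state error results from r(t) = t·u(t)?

1/30

System type = 1 (one pole at s=0).
K_v = lim_{s→0} s·G_p(s) = 30·8·18 / (9·16) = 30.
e_ss = 1/K_v = 1/30.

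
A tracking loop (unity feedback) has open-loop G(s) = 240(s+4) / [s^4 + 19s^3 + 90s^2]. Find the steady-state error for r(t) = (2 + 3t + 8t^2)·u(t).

1.5

Lowest-order denominator term is 90s^2, so the open loop has 2 poles at the origin → type 2 system. Treating each term separately:
  • 2: tracked with zero error.
  • 3t: tracked with zero error.
  • 8t^2: e_ss = 16/K_a with K_a=32/3 → 1.5.
Total e_ss = 1.5.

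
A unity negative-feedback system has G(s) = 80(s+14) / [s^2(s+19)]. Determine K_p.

infinity

K_p = lim_{s→0} G(s); with 2 poles at the origin the limit diverges, so K_p = ∞.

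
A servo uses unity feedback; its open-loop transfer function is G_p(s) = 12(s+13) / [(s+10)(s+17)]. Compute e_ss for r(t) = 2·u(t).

170/163

System type = 0 (no poles at s=0).
K_p = lim_{s→0} G_p(s) = 12·13 / (10·17) = 78/85.
e_ss = 2/(1 + K_p) = 2/(163/85) = 170/163.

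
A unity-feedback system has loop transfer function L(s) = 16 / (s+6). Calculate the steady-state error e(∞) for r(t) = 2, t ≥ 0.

No free integrators in L(s): this is a type 0 system.
K_p = lim_{s→0} L(s) = 16 / (6) = 8/3.
e_ss = 2/(1 + K_p) = 2/(11/3) = 6/11.

6/11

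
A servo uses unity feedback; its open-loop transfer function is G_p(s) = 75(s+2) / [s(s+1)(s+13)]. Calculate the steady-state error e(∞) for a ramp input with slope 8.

52/75

One free integrator in G_p(s): this is a type 1 system.
K_v = lim_{s→0} s·G_p(s) = 75·2 / (1·13) = 150/13.
e_ss = 8/K_v = 8/(150/13) = 52/75.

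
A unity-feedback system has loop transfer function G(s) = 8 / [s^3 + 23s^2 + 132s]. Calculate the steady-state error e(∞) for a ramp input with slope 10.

165

Factoring s from the denominator leaves a polynomial with constant term 132, so the system is type 1.
K_v = lim_{s→0} s·G(s) = 8 / 132 = 2/33.
e_ss = 10/K_v = 10/(2/33) = 165.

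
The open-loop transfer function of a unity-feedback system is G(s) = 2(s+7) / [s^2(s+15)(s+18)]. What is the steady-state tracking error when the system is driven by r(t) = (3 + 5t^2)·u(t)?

System type = 2 (two poles at s=0). Treating each term separately:
  • 3: tracked with zero error.
  • 5t^2: e_ss = 10/K_a with K_a=7/135 → 1350/7.
Total e_ss = 1350/7.

1350/7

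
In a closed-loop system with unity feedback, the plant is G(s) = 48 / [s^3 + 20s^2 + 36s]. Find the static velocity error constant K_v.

The denominator has no term below 36s — 1 pole at s=0, type 1.
K_v = lim_{s→0} s·G(s) = 48 / 36 = 4/3.

4/3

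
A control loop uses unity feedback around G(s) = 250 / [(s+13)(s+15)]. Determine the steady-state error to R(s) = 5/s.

195/89

The open loop has no poles at the origin → type 0 system.
K_p = lim_{s→0} G(s) = 250 / (13·15) = 50/39.
e_ss = 5/(1 + K_p) = 5/(89/39) = 195/89.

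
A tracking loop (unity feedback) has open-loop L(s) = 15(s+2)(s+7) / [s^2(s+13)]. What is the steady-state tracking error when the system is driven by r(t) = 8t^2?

104/105

L(s) has two factors of s in the denominator, so the system is type 2.
K_a = lim_{s→0} s^2·L(s) = 15·2·7 / (13) = 210/13.
r(t) = 8t^2 gives R(s) = 16/s^3.
e_ss = 16/K_a = 16/(210/13) = 104/105.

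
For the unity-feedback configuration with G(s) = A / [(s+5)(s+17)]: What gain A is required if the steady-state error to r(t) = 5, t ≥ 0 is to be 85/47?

System type = 0 (no poles at s=0).
K_p = lim_{s→0} G(s) = A / (5·17) = (1/85)·A.
e_ss = 5/(1 + K_p) = 85/47 ⇒ 1 + (1/85)·A = 47/17 ⇒ A = 150.

150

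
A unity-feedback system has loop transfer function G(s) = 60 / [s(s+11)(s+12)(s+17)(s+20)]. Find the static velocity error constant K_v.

1/748

One free integrator in G(s): this is a type 1 system.
K_v = lim_{s→0} s·G(s) = 60 / (11·12·17·20) = 1/748.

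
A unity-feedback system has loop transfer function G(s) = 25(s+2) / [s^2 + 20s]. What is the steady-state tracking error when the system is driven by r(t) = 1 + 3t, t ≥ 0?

Lowest-order denominator term is 20s, so the open loop has 1 pole at the origin → type 1 system. Taking each input component in turn:
  • 1: tracked with zero error.
  • 3t: e_ss = 3/K_v with K_v=2.5 → 1.2.
Total e_ss = 1.2.

1.2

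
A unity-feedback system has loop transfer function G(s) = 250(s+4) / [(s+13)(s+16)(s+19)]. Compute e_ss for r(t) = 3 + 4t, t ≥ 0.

infinity

G(s) has no factors of s in the denominator, so the system is type 0. By superposition:
  • 3: e_ss = 3/(1+K_p) with K_p=125/494 → 1482/619.
  • 4t: a type-0 system cannot track it, e_ss → ∞.
The unbounded component dominates.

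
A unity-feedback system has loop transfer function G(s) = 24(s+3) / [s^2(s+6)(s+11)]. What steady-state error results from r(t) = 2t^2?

11/3

System type = 2 (two poles at s=0).
K_a = lim_{s→0} s^2·G(s) = 24·3 / (6·11) = 12/11.
r(t) = 2t^2 gives R(s) = 4/s^3.
e_ss = 4/K_a = 4/(12/11) = 11/3.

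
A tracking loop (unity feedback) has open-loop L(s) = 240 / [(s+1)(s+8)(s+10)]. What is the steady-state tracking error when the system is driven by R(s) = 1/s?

0.25

L(s) has no factors of s in the denominator, so the system is type 0.
K_p = lim_{s→0} L(s) = 240 / (1·8·10) = 3.
e_ss = 1/(1 + K_p) = 1/4 = 0.25.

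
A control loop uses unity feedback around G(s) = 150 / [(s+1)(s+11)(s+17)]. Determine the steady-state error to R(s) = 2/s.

The open loop has no poles at the origin → type 0 system.
K_p = lim_{s→0} G(s) = 150 / (1·11·17) = 150/187.
e_ss = 2/(1 + K_p) = 2/(337/187) = 374/337.

374/337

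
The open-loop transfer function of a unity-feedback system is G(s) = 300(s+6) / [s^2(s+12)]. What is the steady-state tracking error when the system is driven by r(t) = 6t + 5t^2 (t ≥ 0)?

1/15

The open loop has two poles at the origin → type 2 system. Treating each term separately:
  • 6t: tracked with zero error.
  • 5t^2: e_ss = 10/K_a with K_a=150 → 1/15.
Total e_ss = 1/15.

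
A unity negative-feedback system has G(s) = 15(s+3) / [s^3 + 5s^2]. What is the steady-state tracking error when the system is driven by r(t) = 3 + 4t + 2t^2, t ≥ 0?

The denominator has no term below 5s^2 — 2 poles at s=0, type 2. Taking each input component in turn:
  • 3: tracked with zero error.
  • 4t: tracked with zero error.
  • 2t^2: e_ss = 4/K_a with K_a=9 → 4/9.
Total e_ss = 4/9.

4/9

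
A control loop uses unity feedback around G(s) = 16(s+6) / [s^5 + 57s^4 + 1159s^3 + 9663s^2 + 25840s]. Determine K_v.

6/1615

Factoring s from the denominator leaves a polynomial with constant term 25840, so the system is type 1.
K_v = lim_{s→0} s·G(s) = 16·6 / 25840 = 6/1615.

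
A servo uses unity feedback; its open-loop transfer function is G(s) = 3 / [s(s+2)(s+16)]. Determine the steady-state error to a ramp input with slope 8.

256/3

G(s) has one factor of s in the denominator, so the system is type 1.
K_v = lim_{s→0} s·G(s) = 3 / (2·16) = 3/32.
e_ss = 8/K_v = 8/(3/32) = 256/3.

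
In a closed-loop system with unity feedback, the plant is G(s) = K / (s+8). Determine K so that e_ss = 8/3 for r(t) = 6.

10

No free integrators in G(s): this is a type 0 system.
K_p = lim_{s→0} G(s) = K / (8) = 0.125·K.
e_ss = 6/(1 + K_p) = 8/3 ⇒ 1 + 0.125·K = 2.25 ⇒ K = 10.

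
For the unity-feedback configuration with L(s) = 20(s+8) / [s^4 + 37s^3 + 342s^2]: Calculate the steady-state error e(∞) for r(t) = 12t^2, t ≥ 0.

51.3

Factoring s^2 from the denominator leaves a polynomial with constant term 342, so the system is type 2.
K_a = lim_{s→0} s^2·L(s) = 20·8 / 342 = 80/171.
r(t) = 12t^2 gives R(s) = 24/s^3.
e_ss = 24/K_a = 24/(80/171) = 51.3.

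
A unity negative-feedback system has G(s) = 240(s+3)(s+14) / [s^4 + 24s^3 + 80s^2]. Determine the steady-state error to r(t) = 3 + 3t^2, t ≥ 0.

The denominator has no term below 80s^2 — 2 poles at s=0, type 2. Treating each term separately:
  • 3: tracked with zero error.
  • 3t^2: e_ss = 6/K_a with K_a=126 → 1/21.
Total e_ss = 1/21.

1/21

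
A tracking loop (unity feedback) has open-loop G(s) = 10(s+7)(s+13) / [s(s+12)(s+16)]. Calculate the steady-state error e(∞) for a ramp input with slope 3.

288/455

System type = 1 (one pole at s=0).
K_v = lim_{s→0} s·G(s) = 10·7·13 / (12·16) = 455/96.
e_ss = 3/K_v = 3/(455/96) = 288/455.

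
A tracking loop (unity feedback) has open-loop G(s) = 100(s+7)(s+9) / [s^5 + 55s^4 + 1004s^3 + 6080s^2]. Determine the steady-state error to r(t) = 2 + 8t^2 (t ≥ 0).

Lowest-order denominator term is 6080s^2, so the open loop has 2 poles at the origin → type 2 system. Taking each input component in turn:
  • 2: tracked with zero error.
  • 8t^2: e_ss = 16/K_a with K_a=315/304 → 4864/315.
Total e_ss = 4864/315.

4864/315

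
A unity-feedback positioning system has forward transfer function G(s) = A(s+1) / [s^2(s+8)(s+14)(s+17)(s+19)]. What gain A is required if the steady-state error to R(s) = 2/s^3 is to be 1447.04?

50

System type = 2 (two poles at s=0).
K_a = lim_{s→0} s^2·G(s) = A·1 / (8·14·17·19) = (1/36176)·A.
e_ss = 2/K_a = 1447.04 ⇒ K_a = 25/18088 ⇒ A = (25/18088)/(1/36176) = 50.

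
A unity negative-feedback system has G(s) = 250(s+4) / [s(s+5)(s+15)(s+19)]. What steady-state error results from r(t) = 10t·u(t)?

The open loop has one pole at the origin → type 1 system.
K_v = lim_{s→0} s·G(s) = 250·4 / (5·15·19) = 40/57.
e_ss = 10/K_v = 10/(40/57) = 14.25.

14.25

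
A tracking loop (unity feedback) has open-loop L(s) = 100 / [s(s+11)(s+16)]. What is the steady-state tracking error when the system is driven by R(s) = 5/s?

0

L(s) has one factor of s in the denominator, so the system is type 1.
K_p = ∞ for a type-1 system; e_ss to a step is zero.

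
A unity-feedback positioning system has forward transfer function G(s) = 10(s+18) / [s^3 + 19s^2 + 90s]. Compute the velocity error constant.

2

Lowest-order denominator term is 90s, so the open loop has 1 pole at the origin → type 1 system.
K_v = lim_{s→0} s·G(s) = 10·18 / 90 = 2.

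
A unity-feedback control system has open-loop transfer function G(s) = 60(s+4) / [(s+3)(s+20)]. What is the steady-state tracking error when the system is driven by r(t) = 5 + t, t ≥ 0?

infinity

No free integrators in G(s): this is a type 0 system. By superposition:
  • 5: e_ss = 5/(1+K_p) with K_p=4 → 1.
  • t: a type-0 system cannot track it, e_ss → ∞.
The unbounded component dominates.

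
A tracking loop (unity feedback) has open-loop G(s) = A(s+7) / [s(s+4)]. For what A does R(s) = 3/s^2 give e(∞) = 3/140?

80

G(s) has one factor of s in the denominator, so the system is type 1.
K_v = lim_{s→0} s·G(s) = A·7 / (4) = 1.75·A.
e_ss = 3/K_v = 3/140 ⇒ K_v = 140 ⇒ A = 140/1.75 = 80.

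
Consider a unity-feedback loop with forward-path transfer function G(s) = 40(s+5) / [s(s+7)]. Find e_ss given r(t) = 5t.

System type = 1 (one pole at s=0).
K_v = lim_{s→0} s·G(s) = 40·5 / (7) = 200/7.
e_ss = 5/K_v = 5/(200/7) = 0.175.

0.175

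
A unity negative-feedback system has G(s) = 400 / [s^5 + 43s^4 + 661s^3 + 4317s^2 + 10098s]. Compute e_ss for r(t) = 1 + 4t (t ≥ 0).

100.98

Lowest-order denominator term is 10098s, so the open loop has 1 pole at the origin → type 1 system. Taking each input component in turn:
  • 1: tracked with zero error.
  • 4t: e_ss = 4/K_v with K_v=200/5049 → 100.98.
Total e_ss = 100.98.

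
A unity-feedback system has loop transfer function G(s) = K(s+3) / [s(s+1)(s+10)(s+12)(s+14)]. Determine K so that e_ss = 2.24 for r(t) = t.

One free integrator in G(s): this is a type 1 system.
K_v = lim_{s→0} s·G(s) = K·3 / (1·10·12·14) = (1/560)·K.
e_ss = 1/K_v = 2.24 ⇒ K_v = 25/56 ⇒ K = (25/56)/(1/560) = 250.

250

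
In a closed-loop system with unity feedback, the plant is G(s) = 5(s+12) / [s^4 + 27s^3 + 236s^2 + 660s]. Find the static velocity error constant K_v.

1/11

Lowest-order denominator term is 660s, so the open loop has 1 pole at the origin → type 1 system.
K_v = lim_{s→0} s·G(s) = 5·12 / 660 = 1/11.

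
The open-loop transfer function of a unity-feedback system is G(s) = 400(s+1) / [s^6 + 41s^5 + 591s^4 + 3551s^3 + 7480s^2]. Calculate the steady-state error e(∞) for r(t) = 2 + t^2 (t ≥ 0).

37.4

Lowest-order denominator term is 7480s^2, so the open loop has 2 poles at the origin → type 2 system. Taking each input component in turn:
  • 2: tracked with zero error.
  • t^2: e_ss = 2/K_a with K_a=10/187 → 37.4.
Total e_ss = 37.4.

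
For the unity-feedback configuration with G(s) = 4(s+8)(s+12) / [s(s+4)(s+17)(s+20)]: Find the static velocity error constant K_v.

One free integrator in G(s): this is a type 1 system.
K_v = lim_{s→0} s·G(s) = 4·8·12 / (4·17·20) = 24/85.

24/85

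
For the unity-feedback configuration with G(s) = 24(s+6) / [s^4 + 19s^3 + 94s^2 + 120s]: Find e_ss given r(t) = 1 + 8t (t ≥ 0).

20/3

The denominator has no term below 120s — 1 pole at s=0, type 1. By superposition:
  • 1: tracked with zero error.
  • 8t: e_ss = 8/K_v with K_v=1.2 → 20/3.
Total e_ss = 20/3.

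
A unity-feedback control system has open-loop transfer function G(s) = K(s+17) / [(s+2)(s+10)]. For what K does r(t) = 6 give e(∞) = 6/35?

G(s) has no factors of s in the denominator, so the system is type 0.
K_p = lim_{s→0} G(s) = K·17 / (2·10) = 0.85·K.
e_ss = 6/(1 + K_p) = 6/35 ⇒ 1 + 0.85·K = 35 ⇒ K = 40.

40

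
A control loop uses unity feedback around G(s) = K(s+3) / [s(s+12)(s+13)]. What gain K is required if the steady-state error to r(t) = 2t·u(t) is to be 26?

G(s) has one factor of s in the denominator, so the system is type 1.
K_v = lim_{s→0} s·G(s) = K·3 / (12·13) = (1/52)·K.
e_ss = 2/K_v = 26 ⇒ K_v = 1/13 ⇒ K = (1/13)/(1/52) = 4.

4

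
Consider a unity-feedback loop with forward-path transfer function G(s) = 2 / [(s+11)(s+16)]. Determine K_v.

0

The open loop has no poles at the origin → type 0 system.
K_v = lim_{s→0} s·G(s) = 0 (the extra factor of s kills the finite limit).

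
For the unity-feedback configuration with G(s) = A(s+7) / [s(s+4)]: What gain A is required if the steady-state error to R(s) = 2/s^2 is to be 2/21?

One free integrator in G(s): this is a type 1 system.
K_v = lim_{s→0} s·G(s) = A·7 / (4) = 1.75·A.
e_ss = 2/K_v = 2/21 ⇒ K_v = 21 ⇒ A = 21/1.75 = 12.

12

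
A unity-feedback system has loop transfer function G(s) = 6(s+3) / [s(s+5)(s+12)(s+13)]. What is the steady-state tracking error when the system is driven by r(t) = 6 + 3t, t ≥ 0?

130

The open loop has one pole at the origin → type 1 system. By superposition:
  • 6: tracked with zero error.
  • 3t: e_ss = 3/K_v with K_v=3/130 → 130.
Total e_ss = 130.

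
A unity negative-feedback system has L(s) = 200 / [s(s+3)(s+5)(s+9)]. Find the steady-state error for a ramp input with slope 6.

System type = 1 (one pole at s=0).
K_v = lim_{s→0} s·L(s) = 200 / (3·5·9) = 40/27.
e_ss = 6/K_v = 6/(40/27) = 4.05.

4.05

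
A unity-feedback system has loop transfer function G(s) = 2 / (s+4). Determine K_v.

System type = 0 (no poles at s=0).
K_v = lim_{s→0} s·G(s) = 0 (the extra factor of s kills the finite limit).

0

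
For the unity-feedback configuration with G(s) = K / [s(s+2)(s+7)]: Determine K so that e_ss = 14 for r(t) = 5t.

G(s) has one factor of s in the denominator, so the system is type 1.
K_v = lim_{s→0} s·G(s) = K / (2·7) = (1/14)·K.
e_ss = 5/K_v = 14 ⇒ K_v = 5/14 ⇒ K = (5/14)/(1/14) = 5.

5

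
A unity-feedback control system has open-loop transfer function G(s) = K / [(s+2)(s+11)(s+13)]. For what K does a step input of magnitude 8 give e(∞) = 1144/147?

No free integrators in G(s): this is a type 0 system.
K_p = lim_{s→0} G(s) = K / (2·11·13) = (1/286)·K.
e_ss = 8/(1 + K_p) = 1144/147 ⇒ 1 + (1/286)·K = 147/143 ⇒ K = 8.

8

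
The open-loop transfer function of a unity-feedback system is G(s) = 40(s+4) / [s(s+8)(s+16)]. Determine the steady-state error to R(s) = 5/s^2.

4

System type = 1 (one pole at s=0).
K_v = lim_{s→0} s·G(s) = 40·4 / (8·16) = 1.25.
e_ss = 5/K_v = 5/1.25 = 4.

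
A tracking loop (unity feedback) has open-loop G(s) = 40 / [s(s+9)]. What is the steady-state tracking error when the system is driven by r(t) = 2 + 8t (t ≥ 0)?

One free integrator in G(s): this is a type 1 system. Taking each input component in turn:
  • 2: tracked with zero error.
  • 8t: e_ss = 8/K_v with K_v=40/9 → 1.8.
Total e_ss = 1.8.

1.8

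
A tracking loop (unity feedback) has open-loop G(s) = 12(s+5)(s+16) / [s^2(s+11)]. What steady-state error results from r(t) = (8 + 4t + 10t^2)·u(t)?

System type = 2 (two poles at s=0). By superposition:
  • 8: tracked with zero error.
  • 4t: tracked with zero error.
  • 10t^2: e_ss = 20/K_a with K_a=960/11 → 11/48.
Total e_ss = 11/48.

11/48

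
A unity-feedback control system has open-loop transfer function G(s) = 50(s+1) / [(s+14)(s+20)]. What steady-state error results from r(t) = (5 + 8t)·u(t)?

G(s) has no factors of s in the denominator, so the system is type 0. By superposition:
  • 5: e_ss = 5/(1+K_p) with K_p=5/28 → 140/33.
  • 8t: a type-0 system cannot track it, e_ss → ∞.
The unbounded component dominates.

infinity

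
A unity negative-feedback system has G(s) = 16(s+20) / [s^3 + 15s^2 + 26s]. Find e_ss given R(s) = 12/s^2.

The denominator has no term below 26s — 1 pole at s=0, type 1.
K_v = lim_{s→0} s·G(s) = 16·20 / 26 = 160/13.
e_ss = 12/K_v = 12/(160/13) = 0.975.

0.975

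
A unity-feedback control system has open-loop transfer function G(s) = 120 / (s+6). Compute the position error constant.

G(s) has no factors of s in the denominator, so the system is type 0.
K_p = lim_{s→0} G(s) = 120 / (6) = 20.

20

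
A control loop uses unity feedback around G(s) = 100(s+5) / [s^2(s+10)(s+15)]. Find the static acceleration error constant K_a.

System type = 2 (two poles at s=0).
K_a = lim_{s→0} s^2·G(s) = 100·5 / (10·15) = 10/3.

10/3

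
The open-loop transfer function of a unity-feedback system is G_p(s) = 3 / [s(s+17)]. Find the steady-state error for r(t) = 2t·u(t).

34/3

The open loop has one pole at the origin → type 1 system.
K_v = lim_{s→0} s·G_p(s) = 3 / (17) = 3/17.
e_ss = 2/K_v = 2/(3/17) = 34/3.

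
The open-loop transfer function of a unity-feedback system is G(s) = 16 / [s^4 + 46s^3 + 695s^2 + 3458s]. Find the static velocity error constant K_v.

8/1729

Lowest-order denominator term is 3458s, so the open loop has 1 pole at the origin → type 1 system.
K_v = lim_{s→0} s·G(s) = 16 / 3458 = 8/1729.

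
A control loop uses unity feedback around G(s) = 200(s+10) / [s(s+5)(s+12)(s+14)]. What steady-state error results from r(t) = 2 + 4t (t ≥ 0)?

The open loop has one pole at the origin → type 1 system. Taking each input component in turn:
  • 2: tracked with zero error.
  • 4t: e_ss = 4/K_v with K_v=50/21 → 1.68.
Total e_ss = 1.68.

1.68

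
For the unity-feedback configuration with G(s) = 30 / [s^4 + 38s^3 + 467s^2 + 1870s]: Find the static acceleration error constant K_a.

0

Lowest-order denominator term is 1870s, so the open loop has 1 pole at the origin → type 1 system.
K_a = lim_{s→0} s^2·G(s) = 0 (the extra factor of s kills the finite limit).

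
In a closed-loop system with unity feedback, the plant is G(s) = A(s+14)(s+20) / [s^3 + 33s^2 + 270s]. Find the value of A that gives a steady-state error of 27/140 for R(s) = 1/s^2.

5

Factoring s from the denominator leaves a polynomial with constant term 270, so the system is type 1.
K_v = lim_{s→0} s·G(s) = A·14·20 / 270 = (28/27)·A.
e_ss = 1/K_v = 27/140 ⇒ K_v = 140/27 ⇒ A = (140/27)/(28/27) = 5.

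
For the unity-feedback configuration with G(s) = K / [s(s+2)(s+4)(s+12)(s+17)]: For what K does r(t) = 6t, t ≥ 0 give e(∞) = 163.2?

System type = 1 (one pole at s=0).
K_v = lim_{s→0} s·G(s) = K / (2·4·12·17) = (1/1632)·K.
e_ss = 6/K_v = 163.2 ⇒ K_v = 5/136 ⇒ K = (5/136)/(1/1632) = 60.

60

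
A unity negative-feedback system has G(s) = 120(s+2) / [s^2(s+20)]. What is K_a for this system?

12

The open loop has two poles at the origin → type 2 system.
K_a = lim_{s→0} s^2·G(s) = 120·2 / (20) = 12.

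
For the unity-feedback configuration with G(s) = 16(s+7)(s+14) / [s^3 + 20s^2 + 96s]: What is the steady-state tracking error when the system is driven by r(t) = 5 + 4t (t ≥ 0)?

12/49

The denominator has no term below 96s — 1 pole at s=0, type 1. Taking each input component in turn:
  • 5: tracked with zero error.
  • 4t: e_ss = 4/K_v with K_v=49/3 → 12/49.
Total e_ss = 12/49.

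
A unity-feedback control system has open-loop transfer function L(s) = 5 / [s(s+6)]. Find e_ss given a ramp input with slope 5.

The open loop has one pole at the origin → type 1 system.
K_v = lim_{s→0} s·L(s) = 5 / (6) = 5/6.
e_ss = 5/K_v = 5/(5/6) = 6.

6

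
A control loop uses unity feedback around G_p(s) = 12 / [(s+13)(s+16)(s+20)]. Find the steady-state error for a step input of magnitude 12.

12480/1043

The open loop has no poles at the origin → type 0 system.
K_p = lim_{s→0} G_p(s) = 12 / (13·16·20) = 3/1040.
e_ss = 12/(1 + K_p) = 12/(1043/1040) = 12480/1043.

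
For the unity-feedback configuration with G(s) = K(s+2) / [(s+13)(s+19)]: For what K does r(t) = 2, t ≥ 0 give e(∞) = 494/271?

12

G(s) has no factors of s in the denominator, so the system is type 0.
K_p = lim_{s→0} G(s) = K·2 / (13·19) = (2/247)·K.
e_ss = 2/(1 + K_p) = 494/271 ⇒ 1 + (2/247)·K = 271/247 ⇒ K = 12.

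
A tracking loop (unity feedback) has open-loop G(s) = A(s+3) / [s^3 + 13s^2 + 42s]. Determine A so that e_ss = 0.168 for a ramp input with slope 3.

250

Factoring s from the denominator leaves a polynomial with constant term 42, so the system is type 1.
K_v = lim_{s→0} s·G(s) = A·3 / 42 = (1/14)·A.
e_ss = 3/K_v = 0.168 ⇒ K_v = 125/7 ⇒ A = (125/7)/(1/14) = 250.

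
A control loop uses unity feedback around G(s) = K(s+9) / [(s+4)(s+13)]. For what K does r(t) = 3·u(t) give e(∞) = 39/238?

100

The open loop has no poles at the origin → type 0 system.
K_p = lim_{s→0} G(s) = K·9 / (4·13) = (9/52)·K.
e_ss = 3/(1 + K_p) = 39/238 ⇒ 1 + (9/52)·K = 238/13 ⇒ K = 100.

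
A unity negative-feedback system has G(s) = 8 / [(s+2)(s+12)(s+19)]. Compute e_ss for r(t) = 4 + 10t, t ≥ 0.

G(s) has no factors of s in the denominator, so the system is type 0. Treating each term separately:
  • 4: e_ss = 4/(1+K_p) with K_p=1/57 → 114/29.
  • 10t: a type-0 system cannot track it, e_ss → ∞.
The unbounded component dominates.

infinity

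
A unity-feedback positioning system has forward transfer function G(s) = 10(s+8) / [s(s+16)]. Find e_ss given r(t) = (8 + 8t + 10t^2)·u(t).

infinity

G(s) has one factor of s in the denominator, so the system is type 1. Treating each term separately:
  • 8: tracked with zero error.
  • 8t: e_ss = 8/K_v with K_v=5 → 1.6.
  • 10t^2: a type-1 system cannot track it, e_ss → ∞.
The unbounded component dominates.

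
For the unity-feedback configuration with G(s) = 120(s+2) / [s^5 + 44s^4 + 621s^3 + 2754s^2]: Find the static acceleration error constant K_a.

40/459

The denominator has no term below 2754s^2 — 2 poles at s=0, type 2.
K_a = lim_{s→0} s^2·G(s) = 120·2 / 2754 = 40/459.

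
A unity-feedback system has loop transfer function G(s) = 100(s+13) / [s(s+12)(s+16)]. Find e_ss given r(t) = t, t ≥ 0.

48/325

G(s) has one factor of s in the denominator, so the system is type 1.
K_v = lim_{s→0} s·G(s) = 100·13 / (12·16) = 325/48.
e_ss = 1/K_v = 1/(325/48) = 48/325.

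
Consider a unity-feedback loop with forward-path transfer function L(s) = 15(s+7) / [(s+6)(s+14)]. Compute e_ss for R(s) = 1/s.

4/9

No free integrators in L(s): this is a type 0 system.
K_p = lim_{s→0} L(s) = 15·7 / (6·14) = 1.25.
e_ss = 1/(1 + K_p) = 1/2.25 = 4/9.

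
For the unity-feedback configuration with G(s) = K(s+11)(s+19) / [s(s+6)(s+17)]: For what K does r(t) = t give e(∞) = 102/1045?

5

System type = 1 (one pole at s=0).
K_v = lim_{s→0} s·G(s) = K·11·19 / (6·17) = (209/102)·K.
e_ss = 1/K_v = 102/1045 ⇒ K_v = 1045/102 ⇒ K = (1045/102)/(209/102) = 5.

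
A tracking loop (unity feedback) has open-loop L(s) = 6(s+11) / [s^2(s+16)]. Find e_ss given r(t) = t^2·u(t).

16/33

Two free integrators in L(s): this is a type 2 system.
K_a = lim_{s→0} s^2·L(s) = 6·11 / (16) = 4.125.
r(t) = t^2 gives R(s) = 2/s^3.
e_ss = 2/K_a = 2/4.125 = 16/33.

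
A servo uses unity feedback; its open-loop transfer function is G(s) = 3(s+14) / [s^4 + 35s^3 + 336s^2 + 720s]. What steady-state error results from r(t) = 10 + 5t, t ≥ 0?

600/7

The denominator has no term below 720s — 1 pole at s=0, type 1. Treating each term separately:
  • 10: tracked with zero error.
  • 5t: e_ss = 5/K_v with K_v=7/120 → 600/7.
Total e_ss = 600/7.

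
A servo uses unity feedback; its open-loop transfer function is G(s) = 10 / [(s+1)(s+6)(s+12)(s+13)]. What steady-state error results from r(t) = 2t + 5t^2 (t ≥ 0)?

The open loop has no poles at the origin → type 0 system. By superposition:
  • 2t: a type-0 system cannot track it, e_ss → ∞.
  • 5t^2: a type-0 system cannot track it, e_ss → ∞.
The unbounded component dominates.

infinity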